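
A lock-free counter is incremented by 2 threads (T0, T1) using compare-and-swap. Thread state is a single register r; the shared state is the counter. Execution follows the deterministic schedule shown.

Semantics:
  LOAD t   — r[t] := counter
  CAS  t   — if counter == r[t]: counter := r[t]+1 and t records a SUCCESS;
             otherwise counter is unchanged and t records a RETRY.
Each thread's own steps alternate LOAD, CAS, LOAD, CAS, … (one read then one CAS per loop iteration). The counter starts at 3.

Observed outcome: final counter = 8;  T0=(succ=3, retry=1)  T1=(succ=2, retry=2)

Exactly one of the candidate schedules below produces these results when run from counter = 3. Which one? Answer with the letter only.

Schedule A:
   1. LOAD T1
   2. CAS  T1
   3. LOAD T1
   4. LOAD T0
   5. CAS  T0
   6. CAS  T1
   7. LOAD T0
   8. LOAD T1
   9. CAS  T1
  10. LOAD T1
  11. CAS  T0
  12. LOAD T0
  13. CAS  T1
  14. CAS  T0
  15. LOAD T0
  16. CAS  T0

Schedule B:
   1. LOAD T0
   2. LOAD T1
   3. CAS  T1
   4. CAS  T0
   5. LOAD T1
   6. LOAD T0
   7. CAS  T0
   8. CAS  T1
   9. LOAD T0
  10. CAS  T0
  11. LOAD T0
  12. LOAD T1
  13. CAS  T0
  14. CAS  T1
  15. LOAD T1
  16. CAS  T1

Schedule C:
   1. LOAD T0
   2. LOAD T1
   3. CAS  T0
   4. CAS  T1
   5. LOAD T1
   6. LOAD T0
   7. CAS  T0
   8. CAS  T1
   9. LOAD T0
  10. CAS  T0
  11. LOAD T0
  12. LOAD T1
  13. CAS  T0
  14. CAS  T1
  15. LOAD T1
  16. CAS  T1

Simulating candidate B:
   1) LOAD T0:  M=3  r_T0=3
   2) LOAD T1:  M=3  r_T1=3
   3) CAS  T1:  M=4  r_T1=3 ✓
   4) CAS  T0:  M=4  r_T0=3 ✗
   5) LOAD T1:  M=4  r_T1=4
   6) LOAD T0:  M=4  r_T0=4
   7) CAS  T0:  M=5  r_T0=4 ✓
   8) CAS  T1:  M=5  r_T1=4 ✗
   9) LOAD T0:  M=5  r_T0=5
  10) CAS  T0:  M=6  r_T0=5 ✓
  11) LOAD T0:  M=6  r_T0=6
  12) LOAD T1:  M=6  r_T1=6
  13) CAS  T0:  M=7  r_T0=6 ✓
  14) CAS  T1:  M=7  r_T1=6 ✗
  15) LOAD T1:  M=7  r_T1=7
  16) CAS  T1:  M=8  r_T1=7 ✓

B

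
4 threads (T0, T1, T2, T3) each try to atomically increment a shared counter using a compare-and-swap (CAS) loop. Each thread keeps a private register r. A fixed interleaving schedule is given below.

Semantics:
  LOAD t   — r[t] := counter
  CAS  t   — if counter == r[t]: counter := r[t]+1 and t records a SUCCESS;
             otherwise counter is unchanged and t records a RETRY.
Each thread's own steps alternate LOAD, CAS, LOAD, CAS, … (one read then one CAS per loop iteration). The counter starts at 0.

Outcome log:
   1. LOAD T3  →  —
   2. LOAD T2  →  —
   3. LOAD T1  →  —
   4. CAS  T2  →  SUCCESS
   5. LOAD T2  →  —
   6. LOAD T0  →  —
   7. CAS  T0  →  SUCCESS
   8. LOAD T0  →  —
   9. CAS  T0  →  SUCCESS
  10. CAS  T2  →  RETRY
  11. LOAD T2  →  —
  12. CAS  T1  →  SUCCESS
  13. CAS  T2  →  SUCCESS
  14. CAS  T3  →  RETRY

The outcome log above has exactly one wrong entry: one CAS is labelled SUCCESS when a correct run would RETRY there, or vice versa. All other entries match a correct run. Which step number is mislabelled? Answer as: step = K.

Reference trace:
T3 LOAD — after: cnt=0, r=0 — load
T2 LOAD — after: cnt=0, r=0 — load
T1 LOAD — after: cnt=0, r=0 — load
T2 CAS — after: cnt=1, r=0 — ok
T2 LOAD — after: cnt=1, r=1 — load
T0 LOAD — after: cnt=1, r=1 — load
T0 CAS — after: cnt=2, r=1 — ok
T0 LOAD — after: cnt=2, r=2 — load
T0 CAS — after: cnt=3, r=2 — ok
T2 CAS — after: cnt=3, r=1 — retry
T2 LOAD — after: cnt=3, r=3 — load
T1 CAS — after: cnt=3, r=0 — retry
T2 CAS — after: cnt=4, r=3 — ok
T3 CAS — after: cnt=4, r=0 — retry
Flip is step 12.

step = 12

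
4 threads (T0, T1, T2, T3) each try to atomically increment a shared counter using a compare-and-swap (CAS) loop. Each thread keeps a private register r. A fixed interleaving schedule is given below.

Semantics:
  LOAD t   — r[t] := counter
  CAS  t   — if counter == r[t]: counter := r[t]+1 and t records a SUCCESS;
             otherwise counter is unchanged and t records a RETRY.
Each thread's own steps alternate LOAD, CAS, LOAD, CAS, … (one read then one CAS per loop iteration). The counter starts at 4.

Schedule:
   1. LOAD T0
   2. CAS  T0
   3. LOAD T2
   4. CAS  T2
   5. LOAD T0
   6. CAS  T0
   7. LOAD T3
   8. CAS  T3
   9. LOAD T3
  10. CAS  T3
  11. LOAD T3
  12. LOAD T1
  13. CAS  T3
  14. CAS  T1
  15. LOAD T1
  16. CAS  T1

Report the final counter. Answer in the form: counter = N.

T0 LOAD — after: cnt=4, r=4 — load
T0 CAS — after: cnt=5, r=4 — ok
T2 LOAD — after: cnt=5, r=5 — load
T2 CAS — after: cnt=6, r=5 — ok
T0 LOAD — after: cnt=6, r=6 — load
T0 CAS — after: cnt=7, r=6 — ok
T3 LOAD — after: cnt=7, r=7 — load
T3 CAS — after: cnt=8, r=7 — ok
T3 LOAD — after: cnt=8, r=8 — load
T3 CAS — after: cnt=9, r=8 — ok
T3 LOAD — after: cnt=9, r=9 — load
T1 LOAD — after: cnt=9, r=9 — load
T3 CAS — after: cnt=10, r=9 — ok
T1 CAS — after: cnt=10, r=9 — retry
T1 LOAD — after: cnt=10, r=10 — load
T1 CAS — after: cnt=11, r=10 — ok

counter = 11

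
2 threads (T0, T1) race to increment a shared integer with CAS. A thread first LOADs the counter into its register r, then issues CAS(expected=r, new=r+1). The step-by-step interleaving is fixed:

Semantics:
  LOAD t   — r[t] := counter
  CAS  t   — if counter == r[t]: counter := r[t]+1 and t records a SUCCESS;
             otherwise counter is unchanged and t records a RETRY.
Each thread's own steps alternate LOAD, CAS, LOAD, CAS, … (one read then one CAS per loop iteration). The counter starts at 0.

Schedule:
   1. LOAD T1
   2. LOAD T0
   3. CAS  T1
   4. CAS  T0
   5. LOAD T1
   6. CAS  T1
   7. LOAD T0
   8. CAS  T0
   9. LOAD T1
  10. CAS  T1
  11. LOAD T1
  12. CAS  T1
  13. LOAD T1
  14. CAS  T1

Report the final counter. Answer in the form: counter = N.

   1) LOAD T1:  M=0  r_T1=0
   2) LOAD T0:  M=0  r_T0=0
   3) CAS  T1:  M=1  r_T1=0 ✓
   4) CAS  T0:  M=1  r_T0=0 ✗
   5) LOAD T1:  M=1  r_T1=1
   6) CAS  T1:  M=2  r_T1=1 ✓
   7) LOAD T0:  M=2  r_T0=2
   8) CAS  T0:  M=3  r_T0=2 ✓
   9) LOAD T1:  M=3  r_T1=3
  10) CAS  T1:  M=4  r_T1=3 ✓
  11) LOAD T1:  M=4  r_T1=4
  12) CAS  T1:  M=5  r_T1=4 ✓
  13) LOAD T1:  M=5  r_T1=5
  14) CAS  T1:  M=6  r_T1=5 ✓

counter = 6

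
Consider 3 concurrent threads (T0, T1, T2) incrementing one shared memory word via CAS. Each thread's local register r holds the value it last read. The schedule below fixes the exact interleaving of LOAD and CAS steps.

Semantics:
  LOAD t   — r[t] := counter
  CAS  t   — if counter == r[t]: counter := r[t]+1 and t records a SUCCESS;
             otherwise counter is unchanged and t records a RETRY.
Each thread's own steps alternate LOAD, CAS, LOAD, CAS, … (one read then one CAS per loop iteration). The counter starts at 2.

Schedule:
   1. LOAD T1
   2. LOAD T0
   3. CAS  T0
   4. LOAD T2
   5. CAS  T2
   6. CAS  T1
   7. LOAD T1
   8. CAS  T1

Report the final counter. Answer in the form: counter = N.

   1) LOAD T1:  M=2  r_T1=2
   2) LOAD T0:  M=2  r_T0=2
   3) CAS  T0:  M=3  r_T0=2 ✓
   4) LOAD T2:  M=3  r_T2=3
   5) CAS  T2:  M=4  r_T2=3 ✓
   6) CAS  T1:  M=4  r_T1=2 ✗
   7) LOAD T1:  M=4  r_T1=4
   8) CAS  T1:  M=5  r_T1=4 ✓

counter = 5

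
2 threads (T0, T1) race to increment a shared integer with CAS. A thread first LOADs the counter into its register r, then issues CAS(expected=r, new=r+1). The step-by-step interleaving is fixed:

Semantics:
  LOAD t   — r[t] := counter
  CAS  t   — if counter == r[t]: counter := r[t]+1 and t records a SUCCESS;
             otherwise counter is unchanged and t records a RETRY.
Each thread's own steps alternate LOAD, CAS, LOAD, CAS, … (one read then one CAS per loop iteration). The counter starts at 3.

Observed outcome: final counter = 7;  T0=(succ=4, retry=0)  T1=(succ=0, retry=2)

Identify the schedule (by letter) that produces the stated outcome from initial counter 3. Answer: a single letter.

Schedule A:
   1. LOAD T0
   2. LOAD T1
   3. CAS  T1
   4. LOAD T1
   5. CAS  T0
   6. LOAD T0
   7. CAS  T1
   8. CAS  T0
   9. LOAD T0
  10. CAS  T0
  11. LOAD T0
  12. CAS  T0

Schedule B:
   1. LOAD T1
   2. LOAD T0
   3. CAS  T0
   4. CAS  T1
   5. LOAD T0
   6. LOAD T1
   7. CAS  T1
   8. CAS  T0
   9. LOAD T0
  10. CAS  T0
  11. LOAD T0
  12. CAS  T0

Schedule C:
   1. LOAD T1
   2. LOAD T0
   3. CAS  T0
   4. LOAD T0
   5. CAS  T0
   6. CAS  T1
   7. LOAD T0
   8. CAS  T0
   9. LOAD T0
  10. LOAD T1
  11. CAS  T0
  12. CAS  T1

Tracing schedule C:
[1] T1.load  rd  (counter 3, T1.r 3)
[2] T0.load  rd  (counter 3, T0.r 3)
[3] T0.cas  hit  (counter 4, T0.r 3)
[4] T0.load  rd  (counter 4, T0.r 4)
[5] T0.cas  hit  (counter 5, T0.r 4)
[6] T1.cas  miss  (counter 5, T1.r 3)
[7] T0.load  rd  (counter 5, T0.r 5)
[8] T0.cas  hit  (counter 6, T0.r 5)
[9] T0.load  rd  (counter 6, T0.r 6)
[10] T1.load  rd  (counter 6, T1.r 6)
[11] T0.cas  hit  (counter 7, T0.r 6)
[12] T1.cas  miss  (counter 7, T1.r 6)

C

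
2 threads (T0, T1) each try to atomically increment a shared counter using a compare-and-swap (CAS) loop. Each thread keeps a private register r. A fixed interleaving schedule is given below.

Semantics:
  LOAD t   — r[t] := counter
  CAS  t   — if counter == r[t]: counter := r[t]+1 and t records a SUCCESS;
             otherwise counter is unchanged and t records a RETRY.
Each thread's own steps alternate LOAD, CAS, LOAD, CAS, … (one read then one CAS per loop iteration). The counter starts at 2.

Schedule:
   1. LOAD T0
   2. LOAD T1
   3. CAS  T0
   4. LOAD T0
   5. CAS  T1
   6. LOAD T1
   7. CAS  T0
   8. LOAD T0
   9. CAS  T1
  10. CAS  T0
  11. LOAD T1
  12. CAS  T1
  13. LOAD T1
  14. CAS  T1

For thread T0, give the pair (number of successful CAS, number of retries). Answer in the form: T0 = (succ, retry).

1. LOAD T0 → mem=2 r[T0]=2 [LOAD]
2. LOAD T1 → mem=2 r[T1]=2 [LOAD]
3. CAS T0 → mem=3 r[T0]=2 [OK]
4. LOAD T0 → mem=3 r[T0]=3 [LOAD]
5. CAS T1 → mem=3 r[T1]=2 [RETRY]
6. LOAD T1 → mem=3 r[T1]=3 [LOAD]
7. CAS T0 → mem=4 r[T0]=3 [OK]
8. LOAD T0 → mem=4 r[T0]=4 [LOAD]
9. CAS T1 → mem=4 r[T1]=3 [RETRY]
10. CAS T0 → mem=5 r[T0]=4 [OK]
11. LOAD T1 → mem=5 r[T1]=5 [LOAD]
12. CAS T1 → mem=6 r[T1]=5 [OK]
13. LOAD T1 → mem=6 r[T1]=6 [LOAD]
14. CAS T1 → mem=7 r[T1]=6 [OK]

T0 = (3, 0)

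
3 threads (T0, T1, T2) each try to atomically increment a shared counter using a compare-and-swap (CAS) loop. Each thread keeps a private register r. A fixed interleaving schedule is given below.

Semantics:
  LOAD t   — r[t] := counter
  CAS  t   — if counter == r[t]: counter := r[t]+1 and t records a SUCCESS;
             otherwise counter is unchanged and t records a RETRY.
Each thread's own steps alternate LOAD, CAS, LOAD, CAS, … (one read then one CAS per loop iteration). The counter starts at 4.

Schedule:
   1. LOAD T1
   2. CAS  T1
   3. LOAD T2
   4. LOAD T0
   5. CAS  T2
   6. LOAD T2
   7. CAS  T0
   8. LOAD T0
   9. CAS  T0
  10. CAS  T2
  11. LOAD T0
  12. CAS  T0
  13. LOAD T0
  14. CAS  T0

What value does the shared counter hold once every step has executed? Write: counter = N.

#1 T1 reads 4
#2 T1 CAS(4→5) writes; counter now 5
#3 T2 reads 5
#4 T0 reads 5
#5 T2 CAS(5→6) writes; counter now 6
#6 T2 reads 6
#7 T0 CAS(5→6) fails; counter now 6
#8 T0 reads 6
#9 T0 CAS(6→7) writes; counter now 7
#10 T2 CAS(6→7) fails; counter now 7
#11 T0 reads 7
#12 T0 CAS(7→8) writes; counter now 8
#13 T0 reads 8
#14 T0 CAS(8→9) writes; counter now 9

counter = 9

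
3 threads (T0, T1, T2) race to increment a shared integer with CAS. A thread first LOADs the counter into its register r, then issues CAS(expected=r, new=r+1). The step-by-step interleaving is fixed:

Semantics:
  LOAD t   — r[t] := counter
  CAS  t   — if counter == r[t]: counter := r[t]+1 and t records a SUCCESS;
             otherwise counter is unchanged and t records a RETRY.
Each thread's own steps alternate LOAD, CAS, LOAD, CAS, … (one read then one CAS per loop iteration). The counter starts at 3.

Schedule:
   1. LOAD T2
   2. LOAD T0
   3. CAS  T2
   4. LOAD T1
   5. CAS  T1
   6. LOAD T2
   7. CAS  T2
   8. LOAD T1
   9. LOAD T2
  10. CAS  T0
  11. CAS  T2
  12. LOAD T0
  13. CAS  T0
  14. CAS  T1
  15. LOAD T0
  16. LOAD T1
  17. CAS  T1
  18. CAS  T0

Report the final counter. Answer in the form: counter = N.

counter = 9

#1 T2 reads 3
#2 T0 reads 3
#3 T2 CAS(3→4) writes; counter now 4
#4 T1 reads 4
#5 T1 CAS(4→5) writes; counter now 5
#6 T2 reads 5
#7 T2 CAS(5→6) writes; counter now 6
#8 T1 reads 6
#9 T2 reads 6
#10 T0 CAS(3→4) fails; counter now 6
#11 T2 CAS(6→7) writes; counter now 7
#12 T0 reads 7
#13 T0 CAS(7→8) writes; counter now 8
#14 T1 CAS(6→7) fails; counter now 8
#15 T0 reads 8
#16 T1 reads 8
#17 T1 CAS(8→9) writes; counter now 9
#18 T0 CAS(8→9) fails; counter now 9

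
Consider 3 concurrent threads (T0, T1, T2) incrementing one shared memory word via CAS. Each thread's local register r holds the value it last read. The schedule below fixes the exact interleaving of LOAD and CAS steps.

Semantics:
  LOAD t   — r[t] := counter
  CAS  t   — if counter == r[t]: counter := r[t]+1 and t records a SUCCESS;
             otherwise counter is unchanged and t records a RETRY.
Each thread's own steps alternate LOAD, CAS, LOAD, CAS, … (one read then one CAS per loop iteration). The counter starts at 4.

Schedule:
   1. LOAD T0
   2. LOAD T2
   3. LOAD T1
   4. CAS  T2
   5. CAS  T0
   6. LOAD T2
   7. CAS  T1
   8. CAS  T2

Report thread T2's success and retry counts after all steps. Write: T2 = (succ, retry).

T2 = (2, 0)

T0 LOAD — after: cnt=4, r=4 — load
T2 LOAD — after: cnt=4, r=4 — load
T1 LOAD — after: cnt=4, r=4 — load
T2 CAS — after: cnt=5, r=4 — ok
T0 CAS — after: cnt=5, r=4 — retry
T2 LOAD — after: cnt=5, r=5 — load
T1 CAS — after: cnt=5, r=4 — retry
T2 CAS — after: cnt=6, r=5 — ok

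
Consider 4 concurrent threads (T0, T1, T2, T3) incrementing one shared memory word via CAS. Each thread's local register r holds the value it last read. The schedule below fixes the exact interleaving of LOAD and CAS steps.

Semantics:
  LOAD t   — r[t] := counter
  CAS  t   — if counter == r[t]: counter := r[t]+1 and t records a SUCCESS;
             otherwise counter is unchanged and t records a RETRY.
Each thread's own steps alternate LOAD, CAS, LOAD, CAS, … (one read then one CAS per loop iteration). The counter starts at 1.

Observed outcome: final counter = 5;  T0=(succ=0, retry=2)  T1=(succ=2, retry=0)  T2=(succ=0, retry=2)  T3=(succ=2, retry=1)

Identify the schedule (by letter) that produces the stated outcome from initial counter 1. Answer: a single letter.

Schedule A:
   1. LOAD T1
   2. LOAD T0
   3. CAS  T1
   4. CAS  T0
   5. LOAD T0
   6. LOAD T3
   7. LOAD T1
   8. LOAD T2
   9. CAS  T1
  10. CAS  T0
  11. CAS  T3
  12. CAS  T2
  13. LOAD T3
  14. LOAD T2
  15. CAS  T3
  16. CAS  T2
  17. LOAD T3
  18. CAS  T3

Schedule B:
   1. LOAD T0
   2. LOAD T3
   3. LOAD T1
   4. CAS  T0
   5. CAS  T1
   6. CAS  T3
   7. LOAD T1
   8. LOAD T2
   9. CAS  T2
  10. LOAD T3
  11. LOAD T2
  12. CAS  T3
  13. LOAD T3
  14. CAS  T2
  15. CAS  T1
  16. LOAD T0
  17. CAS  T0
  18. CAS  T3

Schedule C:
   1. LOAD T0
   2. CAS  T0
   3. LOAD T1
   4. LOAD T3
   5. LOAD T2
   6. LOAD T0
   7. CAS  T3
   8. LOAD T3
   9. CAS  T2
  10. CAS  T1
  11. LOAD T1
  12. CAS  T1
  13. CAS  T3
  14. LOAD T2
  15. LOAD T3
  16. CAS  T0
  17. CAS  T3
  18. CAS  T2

A

Simulating candidate A:
1. LOAD T1 → mem=1 r[T1]=1 [LOAD]
2. LOAD T0 → mem=1 r[T0]=1 [LOAD]
3. CAS T1 → mem=2 r[T1]=1 [OK]
4. CAS T0 → mem=2 r[T0]=1 [RETRY]
5. LOAD T0 → mem=2 r[T0]=2 [LOAD]
6. LOAD T3 → mem=2 r[T3]=2 [LOAD]
7. LOAD T1 → mem=2 r[T1]=2 [LOAD]
8. LOAD T2 → mem=2 r[T2]=2 [LOAD]
9. CAS T1 → mem=3 r[T1]=2 [OK]
10. CAS T0 → mem=3 r[T0]=2 [RETRY]
11. CAS T3 → mem=3 r[T3]=2 [RETRY]
12. CAS T2 → mem=3 r[T2]=2 [RETRY]
13. LOAD T3 → mem=3 r[T3]=3 [LOAD]
14. LOAD T2 → mem=3 r[T2]=3 [LOAD]
15. CAS T3 → mem=4 r[T3]=3 [OK]
16. CAS T2 → mem=4 r[T2]=3 [RETRY]
17. LOAD T3 → mem=4 r[T3]=4 [LOAD]
18. CAS T3 → mem=5 r[T3]=4 [OK]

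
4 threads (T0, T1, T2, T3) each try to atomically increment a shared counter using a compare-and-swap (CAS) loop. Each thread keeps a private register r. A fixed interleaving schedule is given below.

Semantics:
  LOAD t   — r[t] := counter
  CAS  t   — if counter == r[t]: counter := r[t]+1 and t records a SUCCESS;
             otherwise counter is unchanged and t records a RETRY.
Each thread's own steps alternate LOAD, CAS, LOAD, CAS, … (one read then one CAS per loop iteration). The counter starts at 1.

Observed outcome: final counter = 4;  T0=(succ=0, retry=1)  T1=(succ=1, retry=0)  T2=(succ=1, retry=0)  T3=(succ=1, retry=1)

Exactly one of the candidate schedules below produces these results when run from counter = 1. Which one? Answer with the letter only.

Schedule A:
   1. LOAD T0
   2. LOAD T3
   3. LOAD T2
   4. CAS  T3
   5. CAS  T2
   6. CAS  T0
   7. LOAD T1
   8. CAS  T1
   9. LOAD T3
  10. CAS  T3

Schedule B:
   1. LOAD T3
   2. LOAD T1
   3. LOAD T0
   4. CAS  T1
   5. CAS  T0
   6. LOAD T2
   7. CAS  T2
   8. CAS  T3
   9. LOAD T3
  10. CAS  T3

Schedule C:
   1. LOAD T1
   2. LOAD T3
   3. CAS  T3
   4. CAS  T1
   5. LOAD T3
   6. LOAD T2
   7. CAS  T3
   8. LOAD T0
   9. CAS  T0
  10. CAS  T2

Simulating candidate B:
#1 T3 reads 1
#2 T1 reads 1
#3 T0 reads 1
#4 T1 CAS(1→2) writes; counter now 2
#5 T0 CAS(1→2) fails; counter now 2
#6 T2 reads 2
#7 T2 CAS(2→3) writes; counter now 3
#8 T3 CAS(1→2) fails; counter now 3
#9 T3 reads 3
#10 T3 CAS(3→4) writes; counter now 4

B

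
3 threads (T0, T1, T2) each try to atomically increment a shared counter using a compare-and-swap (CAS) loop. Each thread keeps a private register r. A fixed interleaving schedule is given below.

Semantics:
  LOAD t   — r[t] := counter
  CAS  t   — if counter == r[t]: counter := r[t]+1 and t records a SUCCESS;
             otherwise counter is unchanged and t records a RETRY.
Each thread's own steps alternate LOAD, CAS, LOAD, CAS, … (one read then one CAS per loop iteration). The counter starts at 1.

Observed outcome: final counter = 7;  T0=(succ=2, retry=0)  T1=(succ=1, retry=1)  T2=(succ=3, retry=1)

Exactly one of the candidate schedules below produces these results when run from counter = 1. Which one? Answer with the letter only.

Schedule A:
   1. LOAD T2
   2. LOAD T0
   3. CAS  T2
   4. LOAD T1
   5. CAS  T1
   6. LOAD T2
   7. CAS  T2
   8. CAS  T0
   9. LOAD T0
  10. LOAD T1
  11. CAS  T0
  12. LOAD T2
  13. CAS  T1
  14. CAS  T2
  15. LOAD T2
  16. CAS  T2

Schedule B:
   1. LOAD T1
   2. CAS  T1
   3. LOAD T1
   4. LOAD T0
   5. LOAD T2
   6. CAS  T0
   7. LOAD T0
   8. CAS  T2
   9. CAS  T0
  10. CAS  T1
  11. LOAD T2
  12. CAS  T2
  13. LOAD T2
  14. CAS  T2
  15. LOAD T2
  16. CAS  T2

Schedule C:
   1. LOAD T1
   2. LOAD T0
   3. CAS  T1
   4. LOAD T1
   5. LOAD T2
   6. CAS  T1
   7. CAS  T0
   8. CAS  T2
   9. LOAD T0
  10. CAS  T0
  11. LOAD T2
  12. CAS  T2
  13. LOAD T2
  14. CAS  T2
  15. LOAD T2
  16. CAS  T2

Simulating candidate B:
T1 LOAD — after: cnt=1, r=1 — load
T1 CAS — after: cnt=2, r=1 — ok
T1 LOAD — after: cnt=2, r=2 — load
T0 LOAD — after: cnt=2, r=2 — load
T2 LOAD — after: cnt=2, r=2 — load
T0 CAS — after: cnt=3, r=2 — ok
T0 LOAD — after: cnt=3, r=3 — load
T2 CAS — after: cnt=3, r=2 — retry
T0 CAS — after: cnt=4, r=3 — ok
T1 CAS — after: cnt=4, r=2 — retry
T2 LOAD — after: cnt=4, r=4 — load
T2 CAS — after: cnt=5, r=4 — ok
T2 LOAD — after: cnt=5, r=5 — load
T2 CAS — after: cnt=6, r=5 — ok
T2 LOAD — after: cnt=6, r=6 — load
T2 CAS — after: cnt=7, r=6 — ok

B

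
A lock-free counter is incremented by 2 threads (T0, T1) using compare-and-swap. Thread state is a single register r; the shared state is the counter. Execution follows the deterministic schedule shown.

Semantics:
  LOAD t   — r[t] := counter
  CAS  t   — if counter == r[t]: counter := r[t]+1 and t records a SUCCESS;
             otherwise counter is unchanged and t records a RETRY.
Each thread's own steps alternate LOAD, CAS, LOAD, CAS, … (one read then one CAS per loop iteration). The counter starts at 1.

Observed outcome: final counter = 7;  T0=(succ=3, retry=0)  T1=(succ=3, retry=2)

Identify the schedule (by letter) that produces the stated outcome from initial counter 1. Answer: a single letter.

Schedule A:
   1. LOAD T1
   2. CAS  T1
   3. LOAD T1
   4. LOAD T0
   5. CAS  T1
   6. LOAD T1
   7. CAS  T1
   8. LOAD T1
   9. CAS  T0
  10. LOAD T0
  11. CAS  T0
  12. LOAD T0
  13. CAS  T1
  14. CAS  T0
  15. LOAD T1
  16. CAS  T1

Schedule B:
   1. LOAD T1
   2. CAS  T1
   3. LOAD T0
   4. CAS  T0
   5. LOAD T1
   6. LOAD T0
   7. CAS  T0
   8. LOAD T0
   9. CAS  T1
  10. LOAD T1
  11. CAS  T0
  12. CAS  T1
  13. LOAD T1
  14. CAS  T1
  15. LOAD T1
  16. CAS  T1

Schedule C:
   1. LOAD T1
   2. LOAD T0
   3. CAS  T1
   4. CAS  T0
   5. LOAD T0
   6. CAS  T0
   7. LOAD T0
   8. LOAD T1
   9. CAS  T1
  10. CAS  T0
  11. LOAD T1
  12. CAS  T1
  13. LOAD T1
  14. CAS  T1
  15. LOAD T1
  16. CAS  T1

B

Simulating candidate B:
1. LOAD T1 → mem=1 r[T1]=1 [LOAD]
2. CAS T1 → mem=2 r[T1]=1 [OK]
3. LOAD T0 → mem=2 r[T0]=2 [LOAD]
4. CAS T0 → mem=3 r[T0]=2 [OK]
5. LOAD T1 → mem=3 r[T1]=3 [LOAD]
6. LOAD T0 → mem=3 r[T0]=3 [LOAD]
7. CAS T0 → mem=4 r[T0]=3 [OK]
8. LOAD T0 → mem=4 r[T0]=4 [LOAD]
9. CAS T1 → mem=4 r[T1]=3 [RETRY]
10. LOAD T1 → mem=4 r[T1]=4 [LOAD]
11. CAS T0 → mem=5 r[T0]=4 [OK]
12. CAS T1 → mem=5 r[T1]=4 [RETRY]
13. LOAD T1 → mem=5 r[T1]=5 [LOAD]
14. CAS T1 → mem=6 r[T1]=5 [OK]
15. LOAD T1 → mem=6 r[T1]=6 [LOAD]
16. CAS T1 → mem=7 r[T1]=6 [OK]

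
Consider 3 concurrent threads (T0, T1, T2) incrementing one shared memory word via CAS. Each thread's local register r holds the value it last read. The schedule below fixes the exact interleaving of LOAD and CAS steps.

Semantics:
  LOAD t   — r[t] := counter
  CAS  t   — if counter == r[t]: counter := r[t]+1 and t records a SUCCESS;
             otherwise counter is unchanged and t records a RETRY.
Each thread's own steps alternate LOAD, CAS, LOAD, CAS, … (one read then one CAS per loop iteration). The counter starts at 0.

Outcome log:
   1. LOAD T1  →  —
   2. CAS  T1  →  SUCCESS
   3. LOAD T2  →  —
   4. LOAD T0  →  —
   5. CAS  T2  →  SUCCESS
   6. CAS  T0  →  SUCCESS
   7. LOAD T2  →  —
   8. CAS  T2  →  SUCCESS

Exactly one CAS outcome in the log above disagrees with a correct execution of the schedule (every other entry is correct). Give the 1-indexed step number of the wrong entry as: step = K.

step = 6

Correct run:
T1 LOAD — after: cnt=0, r=0 — load
T1 CAS — after: cnt=1, r=0 — ok
T2 LOAD — after: cnt=1, r=1 — load
T0 LOAD — after: cnt=1, r=1 — load
T2 CAS — after: cnt=2, r=1 — ok
T0 CAS — after: cnt=2, r=1 — retry
T2 LOAD — after: cnt=2, r=2 — load
T2 CAS — after: cnt=3, r=2 — ok
Flip is step 6.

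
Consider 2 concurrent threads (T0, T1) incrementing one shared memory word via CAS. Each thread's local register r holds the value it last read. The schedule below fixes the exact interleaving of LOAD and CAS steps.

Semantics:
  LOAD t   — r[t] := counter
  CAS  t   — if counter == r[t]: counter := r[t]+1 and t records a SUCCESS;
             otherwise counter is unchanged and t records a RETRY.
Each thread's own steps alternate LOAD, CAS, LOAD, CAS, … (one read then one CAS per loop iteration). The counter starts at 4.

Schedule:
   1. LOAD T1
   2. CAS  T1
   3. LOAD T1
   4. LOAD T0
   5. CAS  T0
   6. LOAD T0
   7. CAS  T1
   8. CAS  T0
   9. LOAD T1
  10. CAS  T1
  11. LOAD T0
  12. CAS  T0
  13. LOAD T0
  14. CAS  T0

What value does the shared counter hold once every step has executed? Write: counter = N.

[1] T1.load  rd  (counter 4, T1.r 4)
[2] T1.cas  hit  (counter 5, T1.r 4)
[3] T1.load  rd  (counter 5, T1.r 5)
[4] T0.load  rd  (counter 5, T0.r 5)
[5] T0.cas  hit  (counter 6, T0.r 5)
[6] T0.load  rd  (counter 6, T0.r 6)
[7] T1.cas  miss  (counter 6, T1.r 5)
[8] T0.cas  hit  (counter 7, T0.r 6)
[9] T1.load  rd  (counter 7, T1.r 7)
[10] T1.cas  hit  (counter 8, T1.r 7)
[11] T0.load  rd  (counter 8, T0.r 8)
[12] T0.cas  hit  (counter 9, T0.r 8)
[13] T0.load  rd  (counter 9, T0.r 9)
[14] T0.cas  hit  (counter 10, T0.r 9)

counter = 10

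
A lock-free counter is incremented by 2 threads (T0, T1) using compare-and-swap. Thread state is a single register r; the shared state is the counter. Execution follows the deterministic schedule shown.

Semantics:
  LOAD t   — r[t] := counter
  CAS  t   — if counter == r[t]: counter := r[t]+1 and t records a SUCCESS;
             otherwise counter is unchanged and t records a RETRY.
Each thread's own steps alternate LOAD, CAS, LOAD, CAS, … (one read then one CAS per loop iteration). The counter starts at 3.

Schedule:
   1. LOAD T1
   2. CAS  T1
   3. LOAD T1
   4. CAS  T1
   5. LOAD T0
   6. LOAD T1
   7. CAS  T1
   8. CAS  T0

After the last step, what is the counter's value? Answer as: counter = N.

counter = 6

step 1: T1 LOAD ⇒ load; ctr=3 reg=3
step 2: T1 CAS ⇒ ok; ctr=4 reg=3
step 3: T1 LOAD ⇒ load; ctr=4 reg=4
step 4: T1 CAS ⇒ ok; ctr=5 reg=4
step 5: T0 LOAD ⇒ load; ctr=5 reg=5
step 6: T1 LOAD ⇒ load; ctr=5 reg=5
step 7: T1 CAS ⇒ ok; ctr=6 reg=5
step 8: T0 CAS ⇒ retry; ctr=6 reg=5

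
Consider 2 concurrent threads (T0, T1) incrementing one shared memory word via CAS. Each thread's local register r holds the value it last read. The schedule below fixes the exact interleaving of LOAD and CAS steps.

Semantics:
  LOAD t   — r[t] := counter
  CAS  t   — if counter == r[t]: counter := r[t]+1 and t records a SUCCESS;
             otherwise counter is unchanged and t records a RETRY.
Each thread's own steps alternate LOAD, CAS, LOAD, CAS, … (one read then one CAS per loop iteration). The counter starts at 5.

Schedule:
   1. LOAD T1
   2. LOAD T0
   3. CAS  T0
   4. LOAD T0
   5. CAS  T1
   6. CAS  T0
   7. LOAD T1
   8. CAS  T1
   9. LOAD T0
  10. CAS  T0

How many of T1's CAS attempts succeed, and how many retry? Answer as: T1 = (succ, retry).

T1 = (1, 1)

   1) LOAD T1:  M=5  r_T1=5
   2) LOAD T0:  M=5  r_T0=5
   3) CAS  T0:  M=6  r_T0=5 ✓
   4) LOAD T0:  M=6  r_T0=6
   5) CAS  T1:  M=6  r_T1=5 ✗
   6) CAS  T0:  M=7  r_T0=6 ✓
   7) LOAD T1:  M=7  r_T1=7
   8) CAS  T1:  M=8  r_T1=7 ✓
   9) LOAD T0:  M=8  r_T0=8
  10) CAS  T0:  M=9  r_T0=8 ✓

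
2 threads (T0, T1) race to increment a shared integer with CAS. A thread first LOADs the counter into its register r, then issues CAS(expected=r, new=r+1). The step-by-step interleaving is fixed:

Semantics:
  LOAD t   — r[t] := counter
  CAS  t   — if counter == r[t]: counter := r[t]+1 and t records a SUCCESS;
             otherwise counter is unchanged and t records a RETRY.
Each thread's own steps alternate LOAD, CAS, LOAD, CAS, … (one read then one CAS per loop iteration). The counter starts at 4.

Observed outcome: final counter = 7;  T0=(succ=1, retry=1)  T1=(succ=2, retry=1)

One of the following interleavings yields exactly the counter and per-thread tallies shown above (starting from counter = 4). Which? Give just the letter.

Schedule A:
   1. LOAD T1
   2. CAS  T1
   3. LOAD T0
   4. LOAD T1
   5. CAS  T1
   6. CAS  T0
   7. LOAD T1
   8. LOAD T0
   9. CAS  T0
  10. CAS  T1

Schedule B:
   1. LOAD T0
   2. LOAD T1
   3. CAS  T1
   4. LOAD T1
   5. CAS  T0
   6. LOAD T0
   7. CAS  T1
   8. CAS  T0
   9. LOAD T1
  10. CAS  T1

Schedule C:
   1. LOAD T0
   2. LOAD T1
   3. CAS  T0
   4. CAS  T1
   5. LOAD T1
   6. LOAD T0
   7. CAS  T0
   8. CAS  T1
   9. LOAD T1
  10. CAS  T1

Run A:
1. LOAD T1 → mem=4 r[T1]=4 [LOAD]
2. CAS T1 → mem=5 r[T1]=4 [OK]
3. LOAD T0 → mem=5 r[T0]=5 [LOAD]
4. LOAD T1 → mem=5 r[T1]=5 [LOAD]
5. CAS T1 → mem=6 r[T1]=5 [OK]
6. CAS T0 → mem=6 r[T0]=5 [RETRY]
7. LOAD T1 → mem=6 r[T1]=6 [LOAD]
8. LOAD T0 → mem=6 r[T0]=6 [LOAD]
9. CAS T0 → mem=7 r[T0]=6 [OK]
10. CAS T1 → mem=7 r[T1]=6 [RETRY]

A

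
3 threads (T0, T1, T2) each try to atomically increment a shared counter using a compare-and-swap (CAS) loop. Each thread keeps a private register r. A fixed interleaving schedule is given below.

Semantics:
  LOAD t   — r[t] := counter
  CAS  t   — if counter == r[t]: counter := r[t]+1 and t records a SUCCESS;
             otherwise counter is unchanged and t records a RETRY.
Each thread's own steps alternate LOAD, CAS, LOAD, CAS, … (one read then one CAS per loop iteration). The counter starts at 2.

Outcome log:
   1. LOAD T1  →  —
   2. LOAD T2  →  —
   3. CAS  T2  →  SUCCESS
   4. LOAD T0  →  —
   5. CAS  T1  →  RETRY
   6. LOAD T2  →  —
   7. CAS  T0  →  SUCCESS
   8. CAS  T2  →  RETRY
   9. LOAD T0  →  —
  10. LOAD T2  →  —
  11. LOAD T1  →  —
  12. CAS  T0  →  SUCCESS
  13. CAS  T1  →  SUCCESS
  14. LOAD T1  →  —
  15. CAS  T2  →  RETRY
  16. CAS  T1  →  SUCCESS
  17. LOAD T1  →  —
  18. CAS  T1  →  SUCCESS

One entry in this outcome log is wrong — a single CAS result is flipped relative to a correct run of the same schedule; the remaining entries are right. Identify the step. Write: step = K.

Correct run:
[1] T1.load  rd  (counter 2, T1.r 2)
[2] T2.load  rd  (counter 2, T2.r 2)
[3] T2.cas  hit  (counter 3, T2.r 2)
[4] T0.load  rd  (counter 3, T0.r 3)
[5] T1.cas  miss  (counter 3, T1.r 2)
[6] T2.load  rd  (counter 3, T2.r 3)
[7] T0.cas  hit  (counter 4, T0.r 3)
[8] T2.cas  miss  (counter 4, T2.r 3)
[9] T0.load  rd  (counter 4, T0.r 4)
[10] T2.load  rd  (counter 4, T2.r 4)
[11] T1.load  rd  (counter 4, T1.r 4)
[12] T0.cas  hit  (counter 5, T0.r 4)
[13] T1.cas  miss  (counter 5, T1.r 4)
[14] T1.load  rd  (counter 5, T1.r 5)
[15] T2.cas  miss  (counter 5, T2.r 4)
[16] T1.cas  hit  (counter 6, T1.r 5)
[17] T1.load  rd  (counter 6, T1.r 6)
[18] T1.cas  hit  (counter 7, T1.r 6)
Mismatch at 13.

step = 13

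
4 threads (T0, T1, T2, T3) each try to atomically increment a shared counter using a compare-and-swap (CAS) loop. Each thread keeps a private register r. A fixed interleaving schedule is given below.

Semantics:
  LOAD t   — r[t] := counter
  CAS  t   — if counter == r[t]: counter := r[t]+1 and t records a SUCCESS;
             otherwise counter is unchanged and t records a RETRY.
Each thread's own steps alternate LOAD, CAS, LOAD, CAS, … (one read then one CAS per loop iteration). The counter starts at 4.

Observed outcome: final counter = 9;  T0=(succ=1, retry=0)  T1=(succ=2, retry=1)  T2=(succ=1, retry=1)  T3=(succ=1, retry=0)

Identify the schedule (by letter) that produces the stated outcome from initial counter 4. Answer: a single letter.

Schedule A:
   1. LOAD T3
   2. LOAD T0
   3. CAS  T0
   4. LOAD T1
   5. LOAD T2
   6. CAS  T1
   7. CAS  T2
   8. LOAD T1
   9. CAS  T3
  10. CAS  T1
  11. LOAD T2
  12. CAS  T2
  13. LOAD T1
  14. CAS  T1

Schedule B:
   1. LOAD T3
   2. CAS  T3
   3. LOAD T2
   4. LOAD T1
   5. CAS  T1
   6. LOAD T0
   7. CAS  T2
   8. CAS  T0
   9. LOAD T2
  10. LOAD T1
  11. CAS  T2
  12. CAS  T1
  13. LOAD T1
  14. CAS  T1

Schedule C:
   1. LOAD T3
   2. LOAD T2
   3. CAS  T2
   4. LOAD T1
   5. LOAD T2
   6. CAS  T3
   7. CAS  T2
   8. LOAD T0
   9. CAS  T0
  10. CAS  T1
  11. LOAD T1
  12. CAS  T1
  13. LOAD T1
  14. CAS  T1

Run B:
   1) LOAD T3:  M=4  r_T3=4
   2) CAS  T3:  M=5  r_T3=4 ✓
   3) LOAD T2:  M=5  r_T2=5
   4) LOAD T1:  M=5  r_T1=5
   5) CAS  T1:  M=6  r_T1=5 ✓
   6) LOAD T0:  M=6  r_T0=6
   7) CAS  T2:  M=6  r_T2=5 ✗
   8) CAS  T0:  M=7  r_T0=6 ✓
   9) LOAD T2:  M=7  r_T2=7
  10) LOAD T1:  M=7  r_T1=7
  11) CAS  T2:  M=8  r_T2=7 ✓
  12) CAS  T1:  M=8  r_T1=7 ✗
  13) LOAD T1:  M=8  r_T1=8
  14) CAS  T1:  M=9  r_T1=8 ✓

B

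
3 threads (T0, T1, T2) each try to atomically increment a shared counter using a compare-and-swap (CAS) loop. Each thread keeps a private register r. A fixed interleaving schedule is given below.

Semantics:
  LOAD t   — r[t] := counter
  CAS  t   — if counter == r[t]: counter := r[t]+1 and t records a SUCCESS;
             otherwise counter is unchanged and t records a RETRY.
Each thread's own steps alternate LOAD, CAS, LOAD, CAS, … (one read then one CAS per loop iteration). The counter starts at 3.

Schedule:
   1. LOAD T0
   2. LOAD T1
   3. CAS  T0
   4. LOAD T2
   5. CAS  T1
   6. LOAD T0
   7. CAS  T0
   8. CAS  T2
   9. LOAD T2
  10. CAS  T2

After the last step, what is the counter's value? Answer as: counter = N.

counter = 6

step 1: T0 LOAD ⇒ load; ctr=3 reg=3
step 2: T1 LOAD ⇒ load; ctr=3 reg=3
step 3: T0 CAS ⇒ ok; ctr=4 reg=3
step 4: T2 LOAD ⇒ load; ctr=4 reg=4
step 5: T1 CAS ⇒ retry; ctr=4 reg=3
step 6: T0 LOAD ⇒ load; ctr=4 reg=4
step 7: T0 CAS ⇒ ok; ctr=5 reg=4
step 8: T2 CAS ⇒ retry; ctr=5 reg=4
step 9: T2 LOAD ⇒ load; ctr=5 reg=5
step 10: T2 CAS ⇒ ok; ctr=6 reg=5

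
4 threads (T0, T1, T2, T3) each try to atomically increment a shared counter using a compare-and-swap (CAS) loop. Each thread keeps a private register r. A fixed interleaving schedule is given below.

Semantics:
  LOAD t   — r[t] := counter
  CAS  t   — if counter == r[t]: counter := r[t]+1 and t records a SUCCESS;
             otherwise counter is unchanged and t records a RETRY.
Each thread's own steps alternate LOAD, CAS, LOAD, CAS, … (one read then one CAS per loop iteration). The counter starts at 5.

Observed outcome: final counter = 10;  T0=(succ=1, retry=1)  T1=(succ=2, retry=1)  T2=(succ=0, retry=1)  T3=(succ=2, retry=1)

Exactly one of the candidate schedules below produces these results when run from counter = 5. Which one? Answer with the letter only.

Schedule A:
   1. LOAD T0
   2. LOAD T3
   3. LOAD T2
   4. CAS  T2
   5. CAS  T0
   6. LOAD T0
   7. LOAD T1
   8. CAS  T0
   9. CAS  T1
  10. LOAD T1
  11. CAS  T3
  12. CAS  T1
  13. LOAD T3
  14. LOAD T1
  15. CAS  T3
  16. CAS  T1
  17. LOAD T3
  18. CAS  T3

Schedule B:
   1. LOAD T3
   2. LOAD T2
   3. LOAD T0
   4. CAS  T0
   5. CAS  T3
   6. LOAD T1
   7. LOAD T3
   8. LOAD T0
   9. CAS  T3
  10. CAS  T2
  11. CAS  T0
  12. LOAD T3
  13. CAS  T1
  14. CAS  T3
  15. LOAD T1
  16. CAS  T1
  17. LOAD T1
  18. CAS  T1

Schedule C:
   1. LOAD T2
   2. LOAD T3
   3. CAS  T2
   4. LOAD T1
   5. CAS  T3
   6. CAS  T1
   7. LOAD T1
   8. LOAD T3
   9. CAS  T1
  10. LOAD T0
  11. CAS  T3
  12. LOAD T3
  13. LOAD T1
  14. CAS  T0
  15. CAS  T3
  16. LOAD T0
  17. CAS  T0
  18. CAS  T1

Run B:
step 1: T3 LOAD ⇒ load; ctr=5 reg=5
step 2: T2 LOAD ⇒ load; ctr=5 reg=5
step 3: T0 LOAD ⇒ load; ctr=5 reg=5
step 4: T0 CAS ⇒ ok; ctr=6 reg=5
step 5: T3 CAS ⇒ retry; ctr=6 reg=5
step 6: T1 LOAD ⇒ load; ctr=6 reg=6
step 7: T3 LOAD ⇒ load; ctr=6 reg=6
step 8: T0 LOAD ⇒ load; ctr=6 reg=6
step 9: T3 CAS ⇒ ok; ctr=7 reg=6
step 10: T2 CAS ⇒ retry; ctr=7 reg=5
step 11: T0 CAS ⇒ retry; ctr=7 reg=6
step 12: T3 LOAD ⇒ load; ctr=7 reg=7
step 13: T1 CAS ⇒ retry; ctr=7 reg=6
step 14: T3 CAS ⇒ ok; ctr=8 reg=7
step 15: T1 LOAD ⇒ load; ctr=8 reg=8
step 16: T1 CAS ⇒ ok; ctr=9 reg=8
step 17: T1 LOAD ⇒ load; ctr=9 reg=9
step 18: T1 CAS ⇒ ok; ctr=10 reg=9

B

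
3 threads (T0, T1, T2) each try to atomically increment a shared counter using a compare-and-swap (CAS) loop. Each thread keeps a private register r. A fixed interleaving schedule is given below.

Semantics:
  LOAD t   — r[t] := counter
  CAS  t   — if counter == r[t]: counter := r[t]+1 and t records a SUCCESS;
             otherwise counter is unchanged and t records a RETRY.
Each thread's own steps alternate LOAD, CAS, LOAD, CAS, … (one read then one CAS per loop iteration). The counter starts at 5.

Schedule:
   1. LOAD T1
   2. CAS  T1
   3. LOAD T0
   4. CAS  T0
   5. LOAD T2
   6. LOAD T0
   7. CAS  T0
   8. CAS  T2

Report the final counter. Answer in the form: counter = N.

T1 LOAD — after: cnt=5, r=5 — load
T1 CAS — after: cnt=6, r=5 — ok
T0 LOAD — after: cnt=6, r=6 — load
T0 CAS — after: cnt=7, r=6 — ok
T2 LOAD — after: cnt=7, r=7 — load
T0 LOAD — after: cnt=7, r=7 — load
T0 CAS — after: cnt=8, r=7 — ok
T2 CAS — after: cnt=8, r=7 — retry

counter = 8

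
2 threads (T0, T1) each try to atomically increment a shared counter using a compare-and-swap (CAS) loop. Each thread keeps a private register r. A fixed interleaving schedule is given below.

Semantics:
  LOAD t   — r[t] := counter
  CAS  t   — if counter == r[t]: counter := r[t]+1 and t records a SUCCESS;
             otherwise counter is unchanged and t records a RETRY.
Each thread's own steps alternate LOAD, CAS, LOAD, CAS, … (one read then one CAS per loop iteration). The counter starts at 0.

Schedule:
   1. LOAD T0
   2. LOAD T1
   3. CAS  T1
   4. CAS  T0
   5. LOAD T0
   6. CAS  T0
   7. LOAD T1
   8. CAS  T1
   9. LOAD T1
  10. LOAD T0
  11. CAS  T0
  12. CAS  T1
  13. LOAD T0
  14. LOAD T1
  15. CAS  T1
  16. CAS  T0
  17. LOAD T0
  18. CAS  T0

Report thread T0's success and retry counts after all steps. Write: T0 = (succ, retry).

T0 LOAD — after: cnt=0, r=0 — load
T1 LOAD — after: cnt=0, r=0 — load
T1 CAS — after: cnt=1, r=0 — ok
T0 CAS — after: cnt=1, r=0 — retry
T0 LOAD — after: cnt=1, r=1 — load
T0 CAS — after: cnt=2, r=1 — ok
T1 LOAD — after: cnt=2, r=2 — load
T1 CAS — after: cnt=3, r=2 — ok
T1 LOAD — after: cnt=3, r=3 — load
T0 LOAD — after: cnt=3, r=3 — load
T0 CAS — after: cnt=4, r=3 — ok
T1 CAS — after: cnt=4, r=3 — retry
T0 LOAD — after: cnt=4, r=4 — load
T1 LOAD — after: cnt=4, r=4 — load
T1 CAS — after: cnt=5, r=4 — ok
T0 CAS — after: cnt=5, r=4 — retry
T0 LOAD — after: cnt=5, r=5 — load
T0 CAS — after: cnt=6, r=5 — ok

T0 = (3, 2)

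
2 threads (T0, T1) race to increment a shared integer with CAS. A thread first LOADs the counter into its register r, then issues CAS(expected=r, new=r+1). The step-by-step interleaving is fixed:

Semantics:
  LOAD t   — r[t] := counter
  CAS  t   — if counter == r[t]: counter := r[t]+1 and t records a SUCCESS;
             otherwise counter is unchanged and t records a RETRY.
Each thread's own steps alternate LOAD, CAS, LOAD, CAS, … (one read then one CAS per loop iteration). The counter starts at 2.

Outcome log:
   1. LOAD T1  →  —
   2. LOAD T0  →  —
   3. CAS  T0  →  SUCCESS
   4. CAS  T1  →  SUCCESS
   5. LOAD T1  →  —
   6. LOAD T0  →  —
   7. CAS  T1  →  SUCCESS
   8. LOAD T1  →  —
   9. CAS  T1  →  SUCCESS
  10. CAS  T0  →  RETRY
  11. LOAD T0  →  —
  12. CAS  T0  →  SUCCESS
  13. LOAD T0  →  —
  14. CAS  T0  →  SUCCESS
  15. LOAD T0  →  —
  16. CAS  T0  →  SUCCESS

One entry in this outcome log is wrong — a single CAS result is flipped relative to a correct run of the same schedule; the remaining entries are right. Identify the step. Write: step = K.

Correct run:
[1] T1.load  rd  (counter 2, T1.r 2)
[2] T0.load  rd  (counter 2, T0.r 2)
[3] T0.cas  hit  (counter 3, T0.r 2)
[4] T1.cas  miss  (counter 3, T1.r 2)
[5] T1.load  rd  (counter 3, T1.r 3)
[6] T0.load  rd  (counter 3, T0.r 3)
[7] T1.cas  hit  (counter 4, T1.r 3)
[8] T1.load  rd  (counter 4, T1.r 4)
[9] T1.cas  hit  (counter 5, T1.r 4)
[10] T0.cas  miss  (counter 5, T0.r 3)
[11] T0.load  rd  (counter 5, T0.r 5)
[12] T0.cas  hit  (counter 6, T0.r 5)
[13] T0.load  rd  (counter 6, T0.r 6)
[14] T0.cas  hit  (counter 7, T0.r 6)
[15] T0.load  rd  (counter 7, T0.r 7)
[16] T0.cas  hit  (counter 8, T0.r 7)
Log disagrees first at step 4.

step = 4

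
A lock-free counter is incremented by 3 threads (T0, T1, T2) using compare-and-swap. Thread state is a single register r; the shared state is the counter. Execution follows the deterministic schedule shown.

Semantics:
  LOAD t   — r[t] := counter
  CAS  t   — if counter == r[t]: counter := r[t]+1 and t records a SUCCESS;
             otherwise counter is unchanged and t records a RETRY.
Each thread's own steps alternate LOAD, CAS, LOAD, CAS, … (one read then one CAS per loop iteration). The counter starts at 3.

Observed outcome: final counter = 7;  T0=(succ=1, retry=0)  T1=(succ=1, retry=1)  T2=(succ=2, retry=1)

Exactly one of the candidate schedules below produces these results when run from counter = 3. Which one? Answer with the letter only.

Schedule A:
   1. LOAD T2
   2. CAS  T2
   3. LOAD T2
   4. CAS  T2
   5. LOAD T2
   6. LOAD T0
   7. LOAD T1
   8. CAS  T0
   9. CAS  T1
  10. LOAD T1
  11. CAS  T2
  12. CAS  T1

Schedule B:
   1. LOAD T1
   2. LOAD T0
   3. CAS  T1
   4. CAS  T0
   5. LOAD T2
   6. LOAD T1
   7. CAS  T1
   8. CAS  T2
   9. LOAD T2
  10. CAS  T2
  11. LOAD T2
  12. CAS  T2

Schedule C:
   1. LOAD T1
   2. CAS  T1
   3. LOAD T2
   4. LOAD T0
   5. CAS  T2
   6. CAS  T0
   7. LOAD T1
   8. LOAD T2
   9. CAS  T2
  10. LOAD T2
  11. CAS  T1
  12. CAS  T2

Tracing schedule A:
step 1: T2 LOAD ⇒ load; ctr=3 reg=3
step 2: T2 CAS ⇒ ok; ctr=4 reg=3
step 3: T2 LOAD ⇒ load; ctr=4 reg=4
step 4: T2 CAS ⇒ ok; ctr=5 reg=4
step 5: T2 LOAD ⇒ load; ctr=5 reg=5
step 6: T0 LOAD ⇒ load; ctr=5 reg=5
step 7: T1 LOAD ⇒ load; ctr=5 reg=5
step 8: T0 CAS ⇒ ok; ctr=6 reg=5
step 9: T1 CAS ⇒ retry; ctr=6 reg=5
step 10: T1 LOAD ⇒ load; ctr=6 reg=6
step 11: T2 CAS ⇒ retry; ctr=6 reg=5
step 12: T1 CAS ⇒ ok; ctr=7 reg=6

A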